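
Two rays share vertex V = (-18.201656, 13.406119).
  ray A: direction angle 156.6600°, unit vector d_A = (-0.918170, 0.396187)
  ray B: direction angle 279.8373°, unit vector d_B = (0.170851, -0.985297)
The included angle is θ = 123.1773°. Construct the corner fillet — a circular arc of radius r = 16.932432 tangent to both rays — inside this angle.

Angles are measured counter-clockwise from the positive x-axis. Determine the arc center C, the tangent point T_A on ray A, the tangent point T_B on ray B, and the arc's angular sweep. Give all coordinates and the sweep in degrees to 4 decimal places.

bisector direction at 218.2487° = (-0.785332,-0.619075)
center distance |VC| = r/sin(θ/2) = 16.932432/sin(61.5887°) = 19.251149
C = V + |VC|·bis = (-33.3202,1.4882)
T_A = V + ((C−V)·d_A)·d_A = V + 9.1597·d_A = (-26.6118,17.0351)
T_B = V + ((C−V)·d_B)·d_B = V + 9.1597·d_B = (-16.6367,4.3811)
sweep = 180° − θ = 56.8227°

center=(-33.3202,1.4882) T_A=(-26.6118,17.0351) T_B=(-16.6367,4.3811) sweep=56.8227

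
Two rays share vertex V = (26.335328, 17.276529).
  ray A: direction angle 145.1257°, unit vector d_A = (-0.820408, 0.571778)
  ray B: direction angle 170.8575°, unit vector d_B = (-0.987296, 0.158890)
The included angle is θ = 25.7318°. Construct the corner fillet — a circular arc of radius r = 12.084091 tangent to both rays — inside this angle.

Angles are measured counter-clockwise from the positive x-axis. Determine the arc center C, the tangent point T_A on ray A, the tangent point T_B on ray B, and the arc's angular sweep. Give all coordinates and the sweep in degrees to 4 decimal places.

center=(-23.9791,37.6135) T_A=(-17.0697,47.5273) T_B=(-25.8991,25.6829) sweep=154.2682

bisector direction at 157.9916° = (-0.927129,0.374743)
center distance |VC| = r/sin(θ/2) = 12.084091/sin(12.8659°) = 54.269072
C = V + |VC|·bis = (-23.9791,37.6135)
T_A = V + ((C−V)·d_A)·d_A = V + 52.9066·d_A = (-17.0697,47.5273)
T_B = V + ((C−V)·d_B)·d_B = V + 52.9066·d_B = (-25.8991,25.6829)
sweep = 180° − θ = 154.2682°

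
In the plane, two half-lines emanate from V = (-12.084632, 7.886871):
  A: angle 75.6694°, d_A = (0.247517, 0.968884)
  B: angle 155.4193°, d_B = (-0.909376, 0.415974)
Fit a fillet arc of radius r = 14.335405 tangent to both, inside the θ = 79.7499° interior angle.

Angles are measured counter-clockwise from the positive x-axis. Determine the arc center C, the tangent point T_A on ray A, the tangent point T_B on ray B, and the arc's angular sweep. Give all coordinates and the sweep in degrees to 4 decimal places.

center=(-21.7265,28.0614) T_A=(-7.8372,24.5131) T_B=(-27.6897,15.0251) sweep=100.2501

bisector direction at 115.5443° = (-0.431210,0.902252)
center distance |VC| = r/sin(θ/2) = 14.335405/sin(39.8749°) = 22.360144
C = V + |VC|·bis = (-21.7265,28.0614)
T_A = V + ((C−V)·d_A)·d_A = V + 17.1602·d_A = (-7.8372,24.5131)
T_B = V + ((C−V)·d_B)·d_B = V + 17.1602·d_B = (-27.6897,15.0251)
sweep = 180° − θ = 100.2501°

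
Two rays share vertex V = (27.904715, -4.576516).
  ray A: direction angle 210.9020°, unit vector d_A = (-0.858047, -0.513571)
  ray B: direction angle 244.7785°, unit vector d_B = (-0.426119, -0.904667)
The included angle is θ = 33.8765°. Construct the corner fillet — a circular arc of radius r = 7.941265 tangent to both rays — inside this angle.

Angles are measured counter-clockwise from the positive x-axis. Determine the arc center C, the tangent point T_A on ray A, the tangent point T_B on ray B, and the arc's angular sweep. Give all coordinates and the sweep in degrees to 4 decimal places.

bisector direction at 227.8402° = (-0.671200,-0.741276)
center distance |VC| = r/sin(θ/2) = 7.941265/sin(16.9383°) = 27.257640
C = V + |VC|·bis = (9.6094,-24.7820)
T_A = V + ((C−V)·d_A)·d_A = V + 26.0752·d_A = (5.5310,-17.9680)
T_B = V + ((C−V)·d_B)·d_B = V + 26.0752·d_B = (16.7936,-28.1659)
sweep = 180° − θ = 146.1235°

center=(9.6094,-24.7820) T_A=(5.5310,-17.9680) T_B=(16.7936,-28.1659) sweep=146.1235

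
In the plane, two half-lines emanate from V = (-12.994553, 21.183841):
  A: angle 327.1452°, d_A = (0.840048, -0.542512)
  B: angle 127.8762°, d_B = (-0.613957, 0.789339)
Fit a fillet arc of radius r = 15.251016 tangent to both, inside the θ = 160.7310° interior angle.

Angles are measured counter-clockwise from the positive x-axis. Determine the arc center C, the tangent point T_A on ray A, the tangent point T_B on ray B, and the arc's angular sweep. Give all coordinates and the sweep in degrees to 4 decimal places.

bisector direction at 47.5107° = (0.675453,0.737403)
center distance |VC| = r/sin(θ/2) = 15.251016/sin(80.3655°) = 15.469202
C = V + |VC|·bis = (-2.5458,32.5909)
T_A = V + ((C−V)·d_A)·d_A = V + 2.5890·d_A = (-10.8197,19.7793)
T_B = V + ((C−V)·d_B)·d_B = V + 2.5890·d_B = (-14.5841,23.2274)
sweep = 180° − θ = 19.2690°

center=(-2.5458,32.5909) T_A=(-10.8197,19.7793) T_B=(-14.5841,23.2274) sweep=19.2690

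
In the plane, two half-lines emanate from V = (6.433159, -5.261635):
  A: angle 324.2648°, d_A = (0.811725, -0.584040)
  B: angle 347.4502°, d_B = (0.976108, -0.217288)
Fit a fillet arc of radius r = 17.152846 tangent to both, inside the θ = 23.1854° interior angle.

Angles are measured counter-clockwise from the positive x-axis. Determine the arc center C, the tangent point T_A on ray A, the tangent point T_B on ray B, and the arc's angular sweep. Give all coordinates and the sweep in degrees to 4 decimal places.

center=(84.3245,-40.1735) T_A=(74.3065,-54.0969) T_B=(88.0516,-23.4304) sweep=156.8146

bisector direction at 335.8575° = (0.912531,-0.409007)
center distance |VC| = r/sin(θ/2) = 17.152846/sin(11.5927°) = 85.357454
C = V + |VC|·bis = (84.3245,-40.1735)
T_A = V + ((C−V)·d_A)·d_A = V + 83.6162·d_A = (74.3065,-54.0969)
T_B = V + ((C−V)·d_B)·d_B = V + 83.6162·d_B = (88.0516,-23.4304)
sweep = 180° − θ = 156.8146°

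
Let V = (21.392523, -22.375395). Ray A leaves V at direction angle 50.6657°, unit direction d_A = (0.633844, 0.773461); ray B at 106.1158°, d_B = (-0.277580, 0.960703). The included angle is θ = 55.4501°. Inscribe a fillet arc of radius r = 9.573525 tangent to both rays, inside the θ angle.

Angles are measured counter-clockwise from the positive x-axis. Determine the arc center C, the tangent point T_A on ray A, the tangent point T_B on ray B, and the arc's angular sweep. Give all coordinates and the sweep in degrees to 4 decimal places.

center=(25.5336,-2.2183) T_A=(32.9383,-8.2864) T_B=(16.3363,-4.8757) sweep=124.5499

bisector direction at 78.3907° = (0.201236,0.979543)
center distance |VC| = r/sin(θ/2) = 9.573525/sin(27.7250°) = 20.578087
C = V + |VC|·bis = (25.5336,-2.2183)
T_A = V + ((C−V)·d_A)·d_A = V + 18.2155·d_A = (32.9383,-8.2864)
T_B = V + ((C−V)·d_B)·d_B = V + 18.2155·d_B = (16.3363,-4.8757)
sweep = 180° − θ = 124.5499°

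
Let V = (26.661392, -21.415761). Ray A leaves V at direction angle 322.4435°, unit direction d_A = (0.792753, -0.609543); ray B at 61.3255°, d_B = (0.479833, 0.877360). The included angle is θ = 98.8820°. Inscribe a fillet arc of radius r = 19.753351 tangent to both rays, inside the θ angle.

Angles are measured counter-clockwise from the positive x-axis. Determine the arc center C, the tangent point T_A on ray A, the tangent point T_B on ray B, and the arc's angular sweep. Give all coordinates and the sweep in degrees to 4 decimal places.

center=(52.1043,-16.0613) T_A=(40.0638,-31.7208) T_B=(34.7735,-6.5830) sweep=81.1180

bisector direction at 11.8845° = (0.978565,0.205939)
center distance |VC| = r/sin(θ/2) = 19.753351/sin(49.4410°) = 26.000256
C = V + |VC|·bis = (52.1043,-16.0613)
T_A = V + ((C−V)·d_A)·d_A = V + 16.9062·d_A = (40.0638,-31.7208)
T_B = V + ((C−V)·d_B)·d_B = V + 16.9062·d_B = (34.7735,-6.5830)
sweep = 180° − θ = 81.1180°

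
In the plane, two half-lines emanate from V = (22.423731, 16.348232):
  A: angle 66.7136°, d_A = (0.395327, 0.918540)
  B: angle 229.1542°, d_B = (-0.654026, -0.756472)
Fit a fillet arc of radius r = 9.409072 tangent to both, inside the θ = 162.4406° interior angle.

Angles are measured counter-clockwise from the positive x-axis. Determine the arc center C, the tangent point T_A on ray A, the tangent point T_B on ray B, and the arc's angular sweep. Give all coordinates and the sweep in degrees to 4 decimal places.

center=(14.3556,21.4027) T_A=(22.9982,17.6830) T_B=(21.4733,15.2489) sweep=17.5594

bisector direction at 147.9339° = (-0.847436,0.530897)
center distance |VC| = r/sin(θ/2) = 9.409072/sin(81.2203°) = 9.520630
C = V + |VC|·bis = (14.3556,21.4027)
T_A = V + ((C−V)·d_A)·d_A = V + 1.4532·d_A = (22.9982,17.6830)
T_B = V + ((C−V)·d_B)·d_B = V + 1.4532·d_B = (21.4733,15.2489)
sweep = 180° − θ = 17.5594°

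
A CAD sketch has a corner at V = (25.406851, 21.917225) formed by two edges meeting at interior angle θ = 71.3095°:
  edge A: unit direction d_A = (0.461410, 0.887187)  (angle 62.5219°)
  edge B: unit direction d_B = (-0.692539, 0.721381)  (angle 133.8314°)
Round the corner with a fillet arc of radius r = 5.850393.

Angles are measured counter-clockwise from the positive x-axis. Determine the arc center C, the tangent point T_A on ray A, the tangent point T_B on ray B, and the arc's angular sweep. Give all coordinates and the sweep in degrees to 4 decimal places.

center=(23.9794,31.8519) T_A=(29.1698,29.1525) T_B=(19.7590,27.8003) sweep=108.6905

bisector direction at 98.1766° = (-0.142226,0.989834)
center distance |VC| = r/sin(θ/2) = 5.850393/sin(35.6547°) = 10.036707
C = V + |VC|·bis = (23.9794,31.8519)
T_A = V + ((C−V)·d_A)·d_A = V + 8.1553·d_A = (29.1698,29.1525)
T_B = V + ((C−V)·d_B)·d_B = V + 8.1553·d_B = (19.7590,27.8003)
sweep = 180° − θ = 108.6905°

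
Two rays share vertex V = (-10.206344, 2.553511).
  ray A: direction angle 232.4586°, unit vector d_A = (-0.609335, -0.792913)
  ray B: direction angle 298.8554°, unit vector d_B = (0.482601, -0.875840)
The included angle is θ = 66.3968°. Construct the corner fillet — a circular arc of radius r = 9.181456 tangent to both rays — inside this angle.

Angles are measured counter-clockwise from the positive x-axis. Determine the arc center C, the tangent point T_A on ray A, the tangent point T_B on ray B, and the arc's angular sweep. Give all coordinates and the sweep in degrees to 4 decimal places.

bisector direction at 265.6570° = (-0.075727,-0.997129)
center distance |VC| = r/sin(θ/2) = 9.181456/sin(33.1984°) = 16.768562
C = V + |VC|·bis = (-11.4762,-14.1669)
T_A = V + ((C−V)·d_A)·d_A = V + 14.0316·d_A = (-18.7563,-8.5723)
T_B = V + ((C−V)·d_B)·d_B = V + 14.0316·d_B = (-3.4347,-9.7359)
sweep = 180° − θ = 113.6032°

center=(-11.4762,-14.1669) T_A=(-18.7563,-8.5723) T_B=(-3.4347,-9.7359) sweep=113.6032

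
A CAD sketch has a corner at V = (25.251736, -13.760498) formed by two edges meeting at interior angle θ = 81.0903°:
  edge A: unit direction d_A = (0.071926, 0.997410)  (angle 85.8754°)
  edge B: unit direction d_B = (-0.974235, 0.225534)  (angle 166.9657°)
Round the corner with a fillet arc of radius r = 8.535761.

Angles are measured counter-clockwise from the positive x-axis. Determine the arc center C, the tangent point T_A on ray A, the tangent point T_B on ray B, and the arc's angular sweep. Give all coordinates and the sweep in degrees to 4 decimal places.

bisector direction at 126.4206° = (-0.593708,0.804681)
center distance |VC| = r/sin(θ/2) = 8.535761/sin(40.5451°) = 13.130989
C = V + |VC|·bis = (17.4558,-3.1942)
T_A = V + ((C−V)·d_A)·d_A = V + 9.9782·d_A = (25.9694,-3.8082)
T_B = V + ((C−V)·d_B)·d_B = V + 9.9782·d_B = (15.5307,-11.5101)
sweep = 180° − θ = 98.9097°

center=(17.4558,-3.1942) T_A=(25.9694,-3.8082) T_B=(15.5307,-11.5101) sweep=98.9097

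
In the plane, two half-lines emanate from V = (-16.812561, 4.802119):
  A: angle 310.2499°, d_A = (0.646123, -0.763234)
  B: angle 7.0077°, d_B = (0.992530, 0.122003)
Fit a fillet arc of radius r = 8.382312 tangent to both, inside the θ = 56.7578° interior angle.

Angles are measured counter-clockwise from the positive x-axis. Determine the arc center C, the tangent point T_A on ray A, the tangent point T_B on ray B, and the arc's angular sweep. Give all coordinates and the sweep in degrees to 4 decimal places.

bisector direction at 338.6288° = (0.931239,-0.364409)
center distance |VC| = r/sin(θ/2) = 8.382312/sin(28.3789°) = 17.635826
C = V + |VC|·bis = (-0.3894,-1.6245)
T_A = V + ((C−V)·d_A)·d_A = V + 15.5164·d_A = (-6.7871,-7.0405)
T_B = V + ((C−V)·d_B)·d_B = V + 15.5164·d_B = (-1.4121,6.6952)
sweep = 180° − θ = 123.2422°

center=(-0.3894,-1.6245) T_A=(-6.7871,-7.0405) T_B=(-1.4121,6.6952) sweep=123.2422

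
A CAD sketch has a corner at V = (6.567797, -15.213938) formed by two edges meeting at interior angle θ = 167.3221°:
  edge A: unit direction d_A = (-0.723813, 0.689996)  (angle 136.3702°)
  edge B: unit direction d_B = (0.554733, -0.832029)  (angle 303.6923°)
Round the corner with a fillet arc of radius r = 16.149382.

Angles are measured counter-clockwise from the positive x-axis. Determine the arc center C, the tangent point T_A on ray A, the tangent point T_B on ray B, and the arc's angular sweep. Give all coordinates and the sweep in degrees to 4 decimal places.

center=(-5.8737,-25.6652) T_A=(5.2693,-13.9761) T_B=(7.5630,-16.7066) sweep=12.6779

bisector direction at 220.0312° = (-0.765694,-0.643205)
center distance |VC| = r/sin(θ/2) = 16.149382/sin(83.6611°) = 16.248725
C = V + |VC|·bis = (-5.8737,-25.6652)
T_A = V + ((C−V)·d_A)·d_A = V + 1.7940·d_A = (5.2693,-13.9761)
T_B = V + ((C−V)·d_B)·d_B = V + 1.7940·d_B = (7.5630,-16.7066)
sweep = 180° − θ = 12.6779°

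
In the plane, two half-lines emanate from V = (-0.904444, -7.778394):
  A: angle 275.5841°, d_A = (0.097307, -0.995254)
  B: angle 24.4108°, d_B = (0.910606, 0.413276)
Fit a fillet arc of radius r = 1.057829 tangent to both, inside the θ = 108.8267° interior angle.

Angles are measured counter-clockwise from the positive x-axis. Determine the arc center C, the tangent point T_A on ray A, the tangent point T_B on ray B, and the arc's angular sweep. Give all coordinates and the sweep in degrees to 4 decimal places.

bisector direction at 329.9974° = (0.866003,-0.500039)
center distance |VC| = r/sin(θ/2) = 1.057829/sin(54.4134°) = 1.300764
C = V + |VC|·bis = (0.2220,-8.4288)
T_A = V + ((C−V)·d_A)·d_A = V + 0.7570·d_A = (-0.8308,-8.5318)
T_B = V + ((C−V)·d_B)·d_B = V + 0.7570·d_B = (-0.2152,-7.4656)
sweep = 180° − θ = 71.1733°

center=(0.2220,-8.4288) T_A=(-0.8308,-8.5318) T_B=(-0.2152,-7.4656) sweep=71.1733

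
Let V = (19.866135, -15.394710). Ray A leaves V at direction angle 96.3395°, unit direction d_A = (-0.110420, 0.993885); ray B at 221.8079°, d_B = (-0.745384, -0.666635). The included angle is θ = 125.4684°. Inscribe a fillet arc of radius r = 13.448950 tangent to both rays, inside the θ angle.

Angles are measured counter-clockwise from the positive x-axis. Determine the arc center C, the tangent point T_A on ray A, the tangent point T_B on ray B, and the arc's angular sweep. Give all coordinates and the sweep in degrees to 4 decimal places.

bisector direction at 159.0737° = (-0.934041,0.357167)
center distance |VC| = r/sin(θ/2) = 13.448950/sin(62.7342°) = 15.130035
C = V + |VC|·bis = (5.7341,-9.9908)
T_A = V + ((C−V)·d_A)·d_A = V + 6.9314·d_A = (19.1008,-8.5057)
T_B = V + ((C−V)·d_B)·d_B = V + 6.9314·d_B = (14.6996,-20.0154)
sweep = 180° − θ = 54.5316°

center=(5.7341,-9.9908) T_A=(19.1008,-8.5057) T_B=(14.6996,-20.0154) sweep=54.5316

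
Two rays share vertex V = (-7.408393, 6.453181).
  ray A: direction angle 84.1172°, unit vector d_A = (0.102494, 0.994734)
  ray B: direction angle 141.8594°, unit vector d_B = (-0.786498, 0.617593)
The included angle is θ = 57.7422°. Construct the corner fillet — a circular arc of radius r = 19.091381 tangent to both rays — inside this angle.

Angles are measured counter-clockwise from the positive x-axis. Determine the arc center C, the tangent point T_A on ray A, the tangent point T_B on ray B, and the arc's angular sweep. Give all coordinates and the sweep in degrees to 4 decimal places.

center=(-22.8504,42.8528) T_A=(-3.8595,40.8961) T_B=(-34.6411,27.8375) sweep=122.2578

bisector direction at 112.9883° = (-0.390543,0.920585)
center distance |VC| = r/sin(θ/2) = 19.091381/sin(28.8711°) = 39.539706
C = V + |VC|·bis = (-22.8504,42.8528)
T_A = V + ((C−V)·d_A)·d_A = V + 34.6252·d_A = (-3.8595,40.8961)
T_B = V + ((C−V)·d_B)·d_B = V + 34.6252·d_B = (-34.6411,27.8375)
sweep = 180° − θ = 122.2578°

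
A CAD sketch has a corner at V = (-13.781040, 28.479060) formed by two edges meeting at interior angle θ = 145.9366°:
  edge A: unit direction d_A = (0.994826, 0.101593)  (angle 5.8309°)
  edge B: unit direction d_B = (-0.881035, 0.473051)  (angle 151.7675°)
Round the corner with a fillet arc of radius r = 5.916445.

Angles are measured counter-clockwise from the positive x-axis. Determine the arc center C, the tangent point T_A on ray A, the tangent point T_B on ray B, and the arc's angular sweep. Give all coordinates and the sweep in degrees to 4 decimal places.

center=(-12.5791,34.5490) T_A=(-11.9780,28.6632) T_B=(-15.3778,29.3364) sweep=34.0634

bisector direction at 78.7992° = (0.194248,0.980952)
center distance |VC| = r/sin(θ/2) = 5.916445/sin(72.9683°) = 6.187825
C = V + |VC|·bis = (-12.5791,34.5490)
T_A = V + ((C−V)·d_A)·d_A = V + 1.8124·d_A = (-11.9780,28.6632)
T_B = V + ((C−V)·d_B)·d_B = V + 1.8124·d_B = (-15.3778,29.3364)
sweep = 180° − θ = 34.0634°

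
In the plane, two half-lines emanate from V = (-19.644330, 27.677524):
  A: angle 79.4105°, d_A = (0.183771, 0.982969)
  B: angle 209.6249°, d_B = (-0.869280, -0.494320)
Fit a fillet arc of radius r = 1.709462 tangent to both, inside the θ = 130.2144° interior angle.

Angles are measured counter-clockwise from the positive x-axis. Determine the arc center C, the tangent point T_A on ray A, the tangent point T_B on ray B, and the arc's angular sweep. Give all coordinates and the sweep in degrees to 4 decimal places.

bisector direction at 144.5177° = (-0.814295,0.580451)
center distance |VC| = r/sin(θ/2) = 1.709462/sin(65.1072°) = 1.884542
C = V + |VC|·bis = (-21.1789,28.7714)
T_A = V + ((C−V)·d_A)·d_A = V + 0.7932·d_A = (-19.4986,28.4573)
T_B = V + ((C−V)·d_B)·d_B = V + 0.7932·d_B = (-20.3339,27.2854)
sweep = 180° − θ = 49.7856°

center=(-21.1789,28.7714) T_A=(-19.4986,28.4573) T_B=(-20.3339,27.2854) sweep=49.7856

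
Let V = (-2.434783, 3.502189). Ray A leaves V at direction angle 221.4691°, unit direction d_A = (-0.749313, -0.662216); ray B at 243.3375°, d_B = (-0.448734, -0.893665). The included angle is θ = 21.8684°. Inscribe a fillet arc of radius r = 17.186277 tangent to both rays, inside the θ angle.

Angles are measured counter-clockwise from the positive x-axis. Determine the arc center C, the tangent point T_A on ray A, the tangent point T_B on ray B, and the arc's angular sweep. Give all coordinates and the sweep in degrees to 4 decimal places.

bisector direction at 232.4033° = (-0.610100,-0.792325)
center distance |VC| = r/sin(θ/2) = 17.186277/sin(10.9342°) = 90.605953
C = V + |VC|·bis = (-57.7134,-68.2872)
T_A = V + ((C−V)·d_A)·d_A = V + 88.9611·d_A = (-69.0945,-55.4093)
T_B = V + ((C−V)·d_B)·d_B = V + 88.9611·d_B = (-42.3547,-75.9992)
sweep = 180° − θ = 158.1316°

center=(-57.7134,-68.2872) T_A=(-69.0945,-55.4093) T_B=(-42.3547,-75.9992) sweep=158.1316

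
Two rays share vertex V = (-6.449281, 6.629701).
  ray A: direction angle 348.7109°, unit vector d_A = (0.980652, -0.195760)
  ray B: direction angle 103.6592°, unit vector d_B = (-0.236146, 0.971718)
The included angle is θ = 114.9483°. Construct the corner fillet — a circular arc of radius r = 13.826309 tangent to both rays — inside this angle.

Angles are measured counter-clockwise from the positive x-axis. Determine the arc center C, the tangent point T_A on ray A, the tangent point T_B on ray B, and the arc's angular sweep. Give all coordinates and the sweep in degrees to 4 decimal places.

center=(4.9039,18.4625) T_A=(2.1972,4.9037) T_B=(-8.5314,15.1974) sweep=65.0517

bisector direction at 46.1850° = (0.692331,0.721580)
center distance |VC| = r/sin(θ/2) = 13.826309/sin(57.4742°) = 16.398418
C = V + |VC|·bis = (4.9039,18.4625)
T_A = V + ((C−V)·d_A)·d_A = V + 8.8171·d_A = (2.1972,4.9037)
T_B = V + ((C−V)·d_B)·d_B = V + 8.8171·d_B = (-8.5314,15.1974)
sweep = 180° − θ = 65.0517°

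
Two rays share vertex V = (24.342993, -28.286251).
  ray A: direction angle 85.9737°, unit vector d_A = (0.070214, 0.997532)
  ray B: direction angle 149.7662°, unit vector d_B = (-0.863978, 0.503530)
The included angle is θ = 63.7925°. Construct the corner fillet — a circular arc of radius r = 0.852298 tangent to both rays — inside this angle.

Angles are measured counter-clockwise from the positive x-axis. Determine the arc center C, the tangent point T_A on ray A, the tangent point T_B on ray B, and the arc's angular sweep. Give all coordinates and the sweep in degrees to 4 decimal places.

center=(23.5890,-26.8603) T_A=(24.4391,-26.9202) T_B=(23.1598,-27.5967) sweep=116.2075

bisector direction at 117.8700° = (-0.467466,0.884011)
center distance |VC| = r/sin(θ/2) = 0.852298/sin(31.8962°) = 1.613031
C = V + |VC|·bis = (23.5890,-26.8603)
T_A = V + ((C−V)·d_A)·d_A = V + 1.3695·d_A = (24.4391,-26.9202)
T_B = V + ((C−V)·d_B)·d_B = V + 1.3695·d_B = (23.1598,-27.5967)
sweep = 180° − θ = 116.2075°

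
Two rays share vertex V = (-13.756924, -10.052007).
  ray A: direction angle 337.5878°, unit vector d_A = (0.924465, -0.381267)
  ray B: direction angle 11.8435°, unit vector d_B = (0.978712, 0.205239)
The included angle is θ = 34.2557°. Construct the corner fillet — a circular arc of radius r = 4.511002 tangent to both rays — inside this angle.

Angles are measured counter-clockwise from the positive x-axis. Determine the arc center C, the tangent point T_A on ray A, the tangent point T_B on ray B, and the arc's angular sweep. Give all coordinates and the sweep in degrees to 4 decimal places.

center=(1.4952,-11.4627) T_A=(-0.2247,-15.6330) T_B=(0.5694,-7.0477) sweep=145.7443

bisector direction at 354.7157° = (0.995750,-0.092099)
center distance |VC| = r/sin(θ/2) = 4.511002/sin(17.1278°) = 15.317240
C = V + |VC|·bis = (1.4952,-11.4627)
T_A = V + ((C−V)·d_A)·d_A = V + 14.6379·d_A = (-0.2247,-15.6330)
T_B = V + ((C−V)·d_B)·d_B = V + 14.6379·d_B = (0.5694,-7.0477)
sweep = 180° − θ = 145.7443°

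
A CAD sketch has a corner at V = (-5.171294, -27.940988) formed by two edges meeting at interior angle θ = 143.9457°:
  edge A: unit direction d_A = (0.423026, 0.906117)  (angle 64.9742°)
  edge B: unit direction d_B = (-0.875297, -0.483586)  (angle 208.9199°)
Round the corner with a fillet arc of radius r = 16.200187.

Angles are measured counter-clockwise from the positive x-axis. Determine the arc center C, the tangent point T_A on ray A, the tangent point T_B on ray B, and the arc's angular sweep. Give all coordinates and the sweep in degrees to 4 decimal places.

bisector direction at 136.9470° = (-0.730723,0.682674)
center distance |VC| = r/sin(θ/2) = 16.200187/sin(71.9728°) = 17.036510
C = V + |VC|·bis = (-17.6203,-16.3106)
T_A = V + ((C−V)·d_A)·d_A = V + 5.2722·d_A = (-2.9410,-23.1637)
T_B = V + ((C−V)·d_B)·d_B = V + 5.2722·d_B = (-9.7861,-30.4906)
sweep = 180° − θ = 36.0543°

center=(-17.6203,-16.3106) T_A=(-2.9410,-23.1637) T_B=(-9.7861,-30.4906) sweep=36.0543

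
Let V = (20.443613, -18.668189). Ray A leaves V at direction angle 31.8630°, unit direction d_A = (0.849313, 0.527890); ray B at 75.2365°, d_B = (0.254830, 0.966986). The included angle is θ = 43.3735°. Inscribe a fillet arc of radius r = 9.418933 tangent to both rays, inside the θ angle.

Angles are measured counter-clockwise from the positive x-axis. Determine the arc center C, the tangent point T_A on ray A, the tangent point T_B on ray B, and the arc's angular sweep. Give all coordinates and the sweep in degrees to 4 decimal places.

bisector direction at 53.5498° = (0.594125,0.804373)
center distance |VC| = r/sin(θ/2) = 9.418933/sin(21.6867°) = 25.488824
C = V + |VC|·bis = (35.5871,1.8343)
T_A = V + ((C−V)·d_A)·d_A = V + 23.6847·d_A = (40.5593,-6.1653)
T_B = V + ((C−V)·d_B)·d_B = V + 23.6847·d_B = (26.4792,4.2346)
sweep = 180° − θ = 136.6265°

center=(35.5871,1.8343) T_A=(40.5593,-6.1653) T_B=(26.4792,4.2346) sweep=136.6265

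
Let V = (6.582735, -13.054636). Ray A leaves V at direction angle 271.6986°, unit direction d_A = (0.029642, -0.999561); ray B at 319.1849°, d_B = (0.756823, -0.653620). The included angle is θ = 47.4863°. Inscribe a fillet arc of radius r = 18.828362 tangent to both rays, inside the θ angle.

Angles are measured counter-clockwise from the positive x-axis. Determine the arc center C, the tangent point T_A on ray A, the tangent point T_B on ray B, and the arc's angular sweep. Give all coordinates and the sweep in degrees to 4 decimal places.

center=(26.6716,-55.2823) T_A=(7.8515,-55.8404) T_B=(38.9782,-41.0326) sweep=132.5137

bisector direction at 295.4418° = (0.429593,-0.903022)
center distance |VC| = r/sin(θ/2) = 18.828362/sin(23.7431°) = 46.762593
C = V + |VC|·bis = (26.6716,-55.2823)
T_A = V + ((C−V)·d_A)·d_A = V + 42.8046·d_A = (7.8515,-55.8404)
T_B = V + ((C−V)·d_B)·d_B = V + 42.8046·d_B = (38.9782,-41.0326)
sweep = 180° − θ = 132.5137°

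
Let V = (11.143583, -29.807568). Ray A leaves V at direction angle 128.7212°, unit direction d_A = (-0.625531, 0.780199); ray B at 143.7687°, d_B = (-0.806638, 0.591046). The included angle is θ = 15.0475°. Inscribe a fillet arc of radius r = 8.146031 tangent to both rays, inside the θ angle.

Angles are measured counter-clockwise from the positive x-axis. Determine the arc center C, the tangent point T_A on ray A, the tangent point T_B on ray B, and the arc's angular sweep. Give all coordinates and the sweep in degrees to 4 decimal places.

bisector direction at 136.2450° = (-0.722303,0.691577)
center distance |VC| = r/sin(θ/2) = 8.146031/sin(7.5237°) = 62.213291
C = V + |VC|·bis = (-33.7933,13.2177)
T_A = V + ((C−V)·d_A)·d_A = V + 61.6777·d_A = (-27.4377,18.3133)
T_B = V + ((C−V)·d_B)·d_B = V + 61.6777·d_B = (-38.6079,6.6468)
sweep = 180° − θ = 164.9525°

center=(-33.7933,13.2177) T_A=(-27.4377,18.3133) T_B=(-38.6079,6.6468) sweep=164.9525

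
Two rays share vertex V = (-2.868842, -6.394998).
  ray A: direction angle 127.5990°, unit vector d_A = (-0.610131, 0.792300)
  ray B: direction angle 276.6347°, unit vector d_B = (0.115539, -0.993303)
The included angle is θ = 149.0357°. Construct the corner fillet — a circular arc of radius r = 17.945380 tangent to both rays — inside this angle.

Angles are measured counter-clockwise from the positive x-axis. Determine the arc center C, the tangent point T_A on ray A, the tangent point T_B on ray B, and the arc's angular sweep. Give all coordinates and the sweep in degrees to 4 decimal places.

bisector direction at 202.1168° = (-0.926418,-0.376497)
center distance |VC| = r/sin(θ/2) = 17.945380/sin(74.5178°) = 18.621070
C = V + |VC|·bis = (-20.1197,-13.4058)
T_A = V + ((C−V)·d_A)·d_A = V + 4.9707·d_A = (-5.9016,-2.4567)
T_B = V + ((C−V)·d_B)·d_B = V + 4.9707·d_B = (-2.2945,-11.3324)
sweep = 180° − θ = 30.9643°

center=(-20.1197,-13.4058) T_A=(-5.9016,-2.4567) T_B=(-2.2945,-11.3324) sweep=30.9643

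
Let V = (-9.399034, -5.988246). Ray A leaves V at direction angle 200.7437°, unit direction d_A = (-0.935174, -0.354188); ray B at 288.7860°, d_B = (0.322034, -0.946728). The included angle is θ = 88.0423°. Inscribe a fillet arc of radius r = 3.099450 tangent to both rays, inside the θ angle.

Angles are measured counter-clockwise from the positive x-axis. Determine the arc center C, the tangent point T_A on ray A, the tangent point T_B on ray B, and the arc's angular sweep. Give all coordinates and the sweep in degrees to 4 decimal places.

center=(-11.3005,-10.0227) T_A=(-12.3983,-7.1242) T_B=(-8.3662,-9.0246) sweep=91.9577

bisector direction at 244.7649° = (-0.426334,-0.904566)
center distance |VC| = r/sin(θ/2) = 3.099450/sin(44.0211°) = 4.460129
C = V + |VC|·bis = (-11.3005,-10.0227)
T_A = V + ((C−V)·d_A)·d_A = V + 3.2072·d_A = (-12.3983,-7.1242)
T_B = V + ((C−V)·d_B)·d_B = V + 3.2072·d_B = (-8.3662,-9.0246)
sweep = 180° − θ = 91.9577°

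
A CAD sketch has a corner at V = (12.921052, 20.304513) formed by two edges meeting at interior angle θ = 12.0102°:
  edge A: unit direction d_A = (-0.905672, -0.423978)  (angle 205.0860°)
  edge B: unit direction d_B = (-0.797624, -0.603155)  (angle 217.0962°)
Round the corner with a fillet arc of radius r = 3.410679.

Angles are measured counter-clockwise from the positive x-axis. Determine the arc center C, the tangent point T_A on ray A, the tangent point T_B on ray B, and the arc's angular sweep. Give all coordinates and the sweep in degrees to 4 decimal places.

center=(-14.9972,3.4690) T_A=(-16.4433,6.5580) T_B=(-12.9401,0.7486) sweep=167.9898

bisector direction at 211.0911° = (-0.856347,-0.516400)
center distance |VC| = r/sin(θ/2) = 3.410679/sin(6.0051°) = 32.601579
C = V + |VC|·bis = (-14.9972,3.4690)
T_A = V + ((C−V)·d_A)·d_A = V + 32.4227·d_A = (-16.4433,6.5580)
T_B = V + ((C−V)·d_B)·d_B = V + 32.4227·d_B = (-12.9401,0.7486)
sweep = 180° − θ = 167.9898°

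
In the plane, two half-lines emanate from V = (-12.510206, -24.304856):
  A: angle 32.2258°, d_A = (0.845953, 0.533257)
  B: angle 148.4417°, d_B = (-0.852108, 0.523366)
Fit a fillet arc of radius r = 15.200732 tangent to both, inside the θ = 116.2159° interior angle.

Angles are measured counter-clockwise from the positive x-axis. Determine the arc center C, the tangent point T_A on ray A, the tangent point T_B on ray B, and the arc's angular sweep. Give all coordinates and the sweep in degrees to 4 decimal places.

center=(-12.6145,-6.4018) T_A=(-4.5086,-19.2609) T_B=(-20.5700,-19.3545) sweep=63.7841

bisector direction at 90.3338° = (-0.005825,0.999983)
center distance |VC| = r/sin(θ/2) = 15.200732/sin(58.1080°) = 17.903329
C = V + |VC|·bis = (-12.6145,-6.4018)
T_A = V + ((C−V)·d_A)·d_A = V + 9.4587·d_A = (-4.5086,-19.2609)
T_B = V + ((C−V)·d_B)·d_B = V + 9.4587·d_B = (-20.5700,-19.3545)
sweep = 180° − θ = 63.7841°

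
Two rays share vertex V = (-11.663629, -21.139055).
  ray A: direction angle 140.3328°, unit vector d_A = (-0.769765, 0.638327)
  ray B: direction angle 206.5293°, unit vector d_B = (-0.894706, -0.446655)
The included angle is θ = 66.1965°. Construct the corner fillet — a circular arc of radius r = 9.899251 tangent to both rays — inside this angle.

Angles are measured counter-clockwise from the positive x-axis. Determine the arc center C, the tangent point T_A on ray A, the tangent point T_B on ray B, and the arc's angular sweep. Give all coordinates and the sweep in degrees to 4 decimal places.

bisector direction at 173.4310° = (-0.993435,0.114399)
center distance |VC| = r/sin(θ/2) = 9.899251/sin(33.0983°) = 18.127961
C = V + |VC|·bis = (-29.6726,-19.0652)
T_A = V + ((C−V)·d_A)·d_A = V + 15.1864·d_A = (-23.3536,-11.4451)
T_B = V + ((C−V)·d_B)·d_B = V + 15.1864·d_B = (-25.2510,-27.9222)
sweep = 180° − θ = 113.8035°

center=(-29.6726,-19.0652) T_A=(-23.3536,-11.4451) T_B=(-25.2510,-27.9222) sweep=113.8035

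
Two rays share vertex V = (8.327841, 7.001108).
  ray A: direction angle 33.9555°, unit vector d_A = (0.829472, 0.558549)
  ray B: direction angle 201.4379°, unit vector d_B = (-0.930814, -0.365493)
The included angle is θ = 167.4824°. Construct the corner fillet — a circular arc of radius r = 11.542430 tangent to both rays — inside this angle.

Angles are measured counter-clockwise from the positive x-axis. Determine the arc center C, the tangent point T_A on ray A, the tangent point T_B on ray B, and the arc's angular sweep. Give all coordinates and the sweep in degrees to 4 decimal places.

bisector direction at 117.6967° = (-0.464791,0.885420)
center distance |VC| = r/sin(θ/2) = 11.542430/sin(83.7412°) = 11.611640
C = V + |VC|·bis = (2.9309,17.2823)
T_A = V + ((C−V)·d_A)·d_A = V + 1.2659·d_A = (9.3779,7.7082)
T_B = V + ((C−V)·d_B)·d_B = V + 1.2659·d_B = (7.1495,6.5384)
sweep = 180° − θ = 12.5176°

center=(2.9309,17.2823) T_A=(9.3779,7.7082) T_B=(7.1495,6.5384) sweep=12.5176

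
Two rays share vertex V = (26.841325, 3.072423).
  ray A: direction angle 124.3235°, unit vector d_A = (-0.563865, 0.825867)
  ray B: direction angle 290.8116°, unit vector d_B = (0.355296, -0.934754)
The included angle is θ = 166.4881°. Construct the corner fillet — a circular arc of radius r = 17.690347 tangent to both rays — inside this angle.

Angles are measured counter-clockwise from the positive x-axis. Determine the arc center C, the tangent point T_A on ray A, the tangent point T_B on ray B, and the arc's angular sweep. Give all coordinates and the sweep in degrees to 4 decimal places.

center=(11.0498,-5.1718) T_A=(25.6597,4.8032) T_B=(27.5859,1.1135) sweep=13.5119

bisector direction at 207.5675° = (-0.886466,-0.462794)
center distance |VC| = r/sin(θ/2) = 17.690347/sin(83.2441°) = 17.814043
C = V + |VC|·bis = (11.0498,-5.1718)
T_A = V + ((C−V)·d_A)·d_A = V + 2.0957·d_A = (25.6597,4.8032)
T_B = V + ((C−V)·d_B)·d_B = V + 2.0957·d_B = (27.5859,1.1135)
sweep = 180° − θ = 13.5119°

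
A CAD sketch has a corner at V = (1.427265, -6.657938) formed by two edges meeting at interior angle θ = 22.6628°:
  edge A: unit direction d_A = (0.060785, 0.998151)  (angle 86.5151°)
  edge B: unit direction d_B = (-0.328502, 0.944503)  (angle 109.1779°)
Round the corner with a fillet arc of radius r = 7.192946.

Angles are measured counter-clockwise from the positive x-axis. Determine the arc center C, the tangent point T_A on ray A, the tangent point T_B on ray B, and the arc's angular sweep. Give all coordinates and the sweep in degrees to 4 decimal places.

bisector direction at 97.8465° = (-0.136520,0.990637)
center distance |VC| = r/sin(θ/2) = 7.192946/sin(11.3314°) = 36.608393
C = V + |VC|·bis = (-3.5705,29.6077)
T_A = V + ((C−V)·d_A)·d_A = V + 35.8948·d_A = (3.6091,29.1705)
T_B = V + ((C−V)·d_B)·d_B = V + 35.8948·d_B = (-10.3643,27.2448)
sweep = 180° − θ = 157.3372°

center=(-3.5705,29.6077) T_A=(3.6091,29.1705) T_B=(-10.3643,27.2448) sweep=157.3372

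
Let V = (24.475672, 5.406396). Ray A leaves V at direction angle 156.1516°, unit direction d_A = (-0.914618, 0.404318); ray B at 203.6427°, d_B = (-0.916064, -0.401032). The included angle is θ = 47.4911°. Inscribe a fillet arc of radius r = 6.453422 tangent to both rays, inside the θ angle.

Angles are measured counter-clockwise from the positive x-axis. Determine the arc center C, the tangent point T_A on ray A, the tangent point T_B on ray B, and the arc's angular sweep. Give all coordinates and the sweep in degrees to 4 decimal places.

center=(8.4493,5.4352) T_A=(11.0586,11.3376) T_B=(11.0374,-0.4766) sweep=132.5089

bisector direction at 179.8972° = (-0.999998,0.001795)
center distance |VC| = r/sin(θ/2) = 6.453422/sin(23.7456°) = 16.026355
C = V + |VC|·bis = (8.4493,5.4352)
T_A = V + ((C−V)·d_A)·d_A = V + 14.6696·d_A = (11.0586,11.3376)
T_B = V + ((C−V)·d_B)·d_B = V + 14.6696·d_B = (11.0374,-0.4766)
sweep = 180° − θ = 132.5089°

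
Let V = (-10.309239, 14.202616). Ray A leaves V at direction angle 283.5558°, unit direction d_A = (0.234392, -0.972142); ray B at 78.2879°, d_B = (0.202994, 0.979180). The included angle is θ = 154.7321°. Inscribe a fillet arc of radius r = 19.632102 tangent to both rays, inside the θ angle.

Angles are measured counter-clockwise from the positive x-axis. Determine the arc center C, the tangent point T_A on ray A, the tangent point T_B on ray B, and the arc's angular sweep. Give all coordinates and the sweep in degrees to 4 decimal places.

center=(9.8074,14.5263) T_A=(-9.2778,9.9247) T_B=(-9.4160,18.5115) sweep=25.2679

bisector direction at 0.9219° = (0.999871,0.016089)
center distance |VC| = r/sin(θ/2) = 19.632102/sin(77.3661°) = 20.119243
C = V + |VC|·bis = (9.8074,14.5263)
T_A = V + ((C−V)·d_A)·d_A = V + 4.4005·d_A = (-9.2778,9.9247)
T_B = V + ((C−V)·d_B)·d_B = V + 4.4005·d_B = (-9.4160,18.5115)
sweep = 180° − θ = 25.2679°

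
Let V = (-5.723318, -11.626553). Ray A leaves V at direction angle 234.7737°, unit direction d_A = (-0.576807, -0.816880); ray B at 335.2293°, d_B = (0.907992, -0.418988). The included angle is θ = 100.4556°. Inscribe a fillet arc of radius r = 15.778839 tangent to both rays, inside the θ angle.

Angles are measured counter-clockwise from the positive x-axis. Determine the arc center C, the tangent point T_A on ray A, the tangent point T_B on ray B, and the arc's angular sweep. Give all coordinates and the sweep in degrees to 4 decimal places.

center=(-0.4094,-31.4564) T_A=(-13.2988,-22.3550) T_B=(6.2018,-17.1293) sweep=79.5444

bisector direction at 285.0015° = (0.258844,-0.965919)
center distance |VC| = r/sin(θ/2) = 15.778839/sin(50.2278°) = 20.529485
C = V + |VC|·bis = (-0.4094,-31.4564)
T_A = V + ((C−V)·d_A)·d_A = V + 13.1335·d_A = (-13.2988,-22.3550)
T_B = V + ((C−V)·d_B)·d_B = V + 13.1335·d_B = (6.2018,-17.1293)
sweep = 180° − θ = 79.5444°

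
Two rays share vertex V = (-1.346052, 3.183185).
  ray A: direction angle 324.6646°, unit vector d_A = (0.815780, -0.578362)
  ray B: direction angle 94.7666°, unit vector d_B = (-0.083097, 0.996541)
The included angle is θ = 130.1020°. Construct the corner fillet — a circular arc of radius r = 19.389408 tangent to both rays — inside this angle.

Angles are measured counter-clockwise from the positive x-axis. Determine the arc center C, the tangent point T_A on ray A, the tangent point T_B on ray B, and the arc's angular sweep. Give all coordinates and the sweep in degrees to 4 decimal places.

center=(17.2267,13.7836) T_A=(6.0126,-2.0339) T_B=(-2.0956,12.1724) sweep=49.8980

bisector direction at 29.7156° = (0.868497,0.495695)
center distance |VC| = r/sin(θ/2) = 19.389408/sin(65.0510°) = 21.384977
C = V + |VC|·bis = (17.2267,13.7836)
T_A = V + ((C−V)·d_A)·d_A = V + 9.0204·d_A = (6.0126,-2.0339)
T_B = V + ((C−V)·d_B)·d_B = V + 9.0204·d_B = (-2.0956,12.1724)
sweep = 180° − θ = 49.8980°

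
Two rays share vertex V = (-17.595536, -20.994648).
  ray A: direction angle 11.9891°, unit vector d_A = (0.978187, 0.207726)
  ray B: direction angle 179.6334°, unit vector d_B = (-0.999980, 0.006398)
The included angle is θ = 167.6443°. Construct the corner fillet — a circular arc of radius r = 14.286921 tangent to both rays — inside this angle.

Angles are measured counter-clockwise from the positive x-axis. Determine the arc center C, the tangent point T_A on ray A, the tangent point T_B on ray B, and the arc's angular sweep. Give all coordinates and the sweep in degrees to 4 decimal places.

center=(-19.0506,-6.6981) T_A=(-16.0828,-20.6734) T_B=(-19.1420,-20.9848) sweep=12.3557

bisector direction at 95.8112° = (-0.101252,0.994861)
center distance |VC| = r/sin(θ/2) = 14.286921/sin(83.8221°) = 14.370375
C = V + |VC|·bis = (-19.0506,-6.6981)
T_A = V + ((C−V)·d_A)·d_A = V + 1.5465·d_A = (-16.0828,-20.6734)
T_B = V + ((C−V)·d_B)·d_B = V + 1.5465·d_B = (-19.1420,-20.9848)
sweep = 180° − θ = 12.3557°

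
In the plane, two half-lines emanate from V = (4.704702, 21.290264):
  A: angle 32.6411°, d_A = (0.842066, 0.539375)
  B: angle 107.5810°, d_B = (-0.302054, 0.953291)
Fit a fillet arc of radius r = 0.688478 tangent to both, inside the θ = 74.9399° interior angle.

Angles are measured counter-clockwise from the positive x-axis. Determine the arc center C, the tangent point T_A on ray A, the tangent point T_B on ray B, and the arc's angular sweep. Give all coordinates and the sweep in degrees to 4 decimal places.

bisector direction at 70.1110° = (0.340198,0.940354)
center distance |VC| = r/sin(θ/2) = 0.688478/sin(37.4699°) = 1.131722
C = V + |VC|·bis = (5.0897,22.3545)
T_A = V + ((C−V)·d_A)·d_A = V + 0.8982·d_A = (5.4611,21.7747)
T_B = V + ((C−V)·d_B)·d_B = V + 0.8982·d_B = (4.4334,22.1465)
sweep = 180° − θ = 105.0601°

center=(5.0897,22.3545) T_A=(5.4611,21.7747) T_B=(4.4334,22.1465) sweep=105.0601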